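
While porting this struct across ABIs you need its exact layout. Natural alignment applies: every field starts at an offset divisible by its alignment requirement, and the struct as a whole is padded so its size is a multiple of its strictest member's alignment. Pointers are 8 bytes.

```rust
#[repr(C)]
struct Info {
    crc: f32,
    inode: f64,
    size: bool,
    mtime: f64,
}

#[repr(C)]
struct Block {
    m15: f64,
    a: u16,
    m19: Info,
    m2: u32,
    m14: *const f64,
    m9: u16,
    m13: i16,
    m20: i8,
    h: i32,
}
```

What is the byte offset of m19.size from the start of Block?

Info: @0: crc [4B, align 4] → 4; +4 pad (align 8); @8: inode [8B, align 8] → 16; @16: size [1B, align 1] → 17; +7 pad (align 8); @24: mtime [8B, align 8] → 32; size 32, align 8
@0: m15 [8B, align 8] → 8
@8: a [2B, align 2] → 10
+6 pad (align 8)
@16: m19 [32B, align 8] → 48
within Info: size at 16
16 + 16 = 32

32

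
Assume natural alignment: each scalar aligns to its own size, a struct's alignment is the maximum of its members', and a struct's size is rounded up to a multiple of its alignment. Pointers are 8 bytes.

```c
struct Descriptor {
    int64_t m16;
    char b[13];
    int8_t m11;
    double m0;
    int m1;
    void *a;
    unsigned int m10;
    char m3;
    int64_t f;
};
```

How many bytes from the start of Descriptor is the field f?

56

0..8  m16  (8B, 8-aligned)
8..21  b  (13B, 1-aligned)
21..22  m11  (1B, 1-aligned)
22..24  -- padding (2B)
24..32  m0  (8B, 8-aligned)
32..36  m1  (4B, 4-aligned)
36..40  -- padding (4B)
40..48  a  (8B, 8-aligned)
48..52  m10  (4B, 4-aligned)
52..53  m3  (1B, 1-aligned)
53..56  -- padding (3B)
56..64  f  (8B, 8-aligned)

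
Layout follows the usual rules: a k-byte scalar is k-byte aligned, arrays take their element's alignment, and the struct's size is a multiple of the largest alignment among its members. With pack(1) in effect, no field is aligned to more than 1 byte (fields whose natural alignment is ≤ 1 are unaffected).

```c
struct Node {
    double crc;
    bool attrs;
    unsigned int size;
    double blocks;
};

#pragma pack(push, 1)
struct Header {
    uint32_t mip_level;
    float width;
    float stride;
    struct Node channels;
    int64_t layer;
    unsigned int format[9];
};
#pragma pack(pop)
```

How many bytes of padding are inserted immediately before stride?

0

Node: 0..8  crc  (8B, 8-aligned); 8..9  attrs  (1B, 1-aligned); 9..12  -- padding (3B); 12..16  size  (4B, 4-aligned); 16..24  blocks  (8B, 8-aligned); sizeof = 24, alignof = 8
0..4  mip_level  (4B, 1-aligned)
4..8  width  (4B, 1-aligned)
8..12  stride  (4B, 1-aligned)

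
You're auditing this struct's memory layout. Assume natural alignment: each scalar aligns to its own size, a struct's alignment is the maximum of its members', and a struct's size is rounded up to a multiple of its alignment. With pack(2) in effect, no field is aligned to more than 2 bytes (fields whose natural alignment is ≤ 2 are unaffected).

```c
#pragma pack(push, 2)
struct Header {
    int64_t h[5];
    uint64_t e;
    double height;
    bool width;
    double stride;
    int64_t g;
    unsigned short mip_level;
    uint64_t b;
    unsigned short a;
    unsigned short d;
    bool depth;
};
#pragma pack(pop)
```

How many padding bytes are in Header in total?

2

h at 0 (size 40, align 2) → ends 40
e at 40 (size 8, align 2) → ends 48
height at 48 (size 8, align 2) → ends 56
width at 56 (size 1, align 1) → ends 57
pad 1 to align 2 for stride
stride at 58 (size 8, align 2) → ends 66
g at 66 (size 8, align 2) → ends 74
mip_level at 74 (size 2, align 2) → ends 76
b at 76 (size 8, align 2) → ends 84
a at 84 (size 2, align 2) → ends 86
d at 86 (size 2, align 2) → ends 88
depth at 88 (size 1, align 1) → ends 89
tail pad 1 to reach multiple of 2
total 90 bytes, alignment 2
data bytes 88, size 90 → padding 2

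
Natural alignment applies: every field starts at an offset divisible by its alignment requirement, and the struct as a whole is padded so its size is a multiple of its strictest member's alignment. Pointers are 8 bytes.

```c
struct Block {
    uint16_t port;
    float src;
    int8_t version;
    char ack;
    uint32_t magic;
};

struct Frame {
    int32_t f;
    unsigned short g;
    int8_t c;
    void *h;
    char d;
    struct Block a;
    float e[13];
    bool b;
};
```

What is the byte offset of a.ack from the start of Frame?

Block: @0: port [2B, align 2] → 2; +2 pad (align 4); @4: src [4B, align 4] → 8; @8: version [1B, align 1] → 9; @9: ack [1B, align 1] → 10; +2 pad (align 4); @12: magic [4B, align 4] → 16; size 16, align 4
@0: f [4B, align 4] → 4
@4: g [2B, align 2] → 6
@6: c [1B, align 1] → 7
+1 pad (align 8)
@8: h [8B, align 8] → 16
@16: d [1B, align 1] → 17
+3 pad (align 4)
@20: a [16B, align 4] → 36
within Block: ack at 9
20 + 9 = 29

29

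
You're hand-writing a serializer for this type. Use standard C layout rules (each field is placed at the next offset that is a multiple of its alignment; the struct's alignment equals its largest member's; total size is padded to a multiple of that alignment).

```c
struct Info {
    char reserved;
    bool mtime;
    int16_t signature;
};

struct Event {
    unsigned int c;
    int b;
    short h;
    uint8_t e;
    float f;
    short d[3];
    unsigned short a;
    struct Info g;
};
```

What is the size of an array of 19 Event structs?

Info: reserved at 0 (size 1, align 1) → ends 1; mtime at 1 (size 1, align 1) → ends 2; signature at 2 (size 2, align 2) → ends 4; total 4 bytes, alignment 2
c at 0 (size 4, align 4) → ends 4
b at 4 (size 4, align 4) → ends 8
h at 8 (size 2, align 2) → ends 10
e at 10 (size 1, align 1) → ends 11
pad 1 to align 4 for f
f at 12 (size 4, align 4) → ends 16
d at 16 (size 6, align 2) → ends 22
a at 22 (size 2, align 2) → ends 24
g at 24 (size 4, align 2) → ends 28
total 28 bytes, alignment 4
array of 19: 19 × 28 = 532

532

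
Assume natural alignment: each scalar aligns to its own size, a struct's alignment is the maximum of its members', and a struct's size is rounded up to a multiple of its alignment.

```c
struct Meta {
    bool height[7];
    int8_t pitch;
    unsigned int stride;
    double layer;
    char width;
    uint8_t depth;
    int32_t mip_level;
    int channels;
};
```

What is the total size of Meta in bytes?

40

0..7  height  (7B, 1-aligned)
7..8  pitch  (1B, 1-aligned)
8..12  stride  (4B, 4-aligned)
12..16  -- padding (4B)
16..24  layer  (8B, 8-aligned)
24..25  width  (1B, 1-aligned)
25..26  depth  (1B, 1-aligned)
26..28  -- padding (2B)
28..32  mip_level  (4B, 4-aligned)
32..36  channels  (4B, 4-aligned)
36..40  -- tail padding (4B)
sizeof = 40, alignof = 8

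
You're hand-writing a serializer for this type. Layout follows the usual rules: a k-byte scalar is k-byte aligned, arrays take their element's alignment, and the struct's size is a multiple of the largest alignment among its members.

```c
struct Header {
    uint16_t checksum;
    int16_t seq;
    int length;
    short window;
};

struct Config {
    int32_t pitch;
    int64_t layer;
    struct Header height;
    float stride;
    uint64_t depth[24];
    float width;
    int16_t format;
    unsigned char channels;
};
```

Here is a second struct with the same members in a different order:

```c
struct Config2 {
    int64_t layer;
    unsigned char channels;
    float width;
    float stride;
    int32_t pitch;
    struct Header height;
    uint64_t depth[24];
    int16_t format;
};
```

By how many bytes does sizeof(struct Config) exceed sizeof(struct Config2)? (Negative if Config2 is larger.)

Header: @0: checksum [2B, align 2] → 2; @2: seq [2B, align 2] → 4; @4: length [4B, align 4] → 8; @8: window [2B, align 2] → 10; +2 tail pad (align 4); size 12, align 4
@0: pitch [4B, align 4] → 4
+4 pad (align 8)
@8: layer [8B, align 8] → 16
@16: height [12B, align 4] → 28
@28: stride [4B, align 4] → 32
@32: depth [192B, align 8] → 224
@224: width [4B, align 4] → 228
@228: format [2B, align 2] → 230
@230: channels [1B, align 1] → 231
+1 tail pad (align 8)
size 232, align 8
— Config2 —
@0: layer [8B, align 8] → 8
@8: channels [1B, align 1] → 9
+3 pad (align 4)
@12: width [4B, align 4] → 16
@16: stride [4B, align 4] → 20
@20: pitch [4B, align 4] → 24
@24: height [12B, align 4] → 36
+4 pad (align 8)
@40: depth [192B, align 8] → 232
@232: format [2B, align 2] → 234
+6 tail pad (align 8)
size 240, align 8
232 − 240 = -8

-8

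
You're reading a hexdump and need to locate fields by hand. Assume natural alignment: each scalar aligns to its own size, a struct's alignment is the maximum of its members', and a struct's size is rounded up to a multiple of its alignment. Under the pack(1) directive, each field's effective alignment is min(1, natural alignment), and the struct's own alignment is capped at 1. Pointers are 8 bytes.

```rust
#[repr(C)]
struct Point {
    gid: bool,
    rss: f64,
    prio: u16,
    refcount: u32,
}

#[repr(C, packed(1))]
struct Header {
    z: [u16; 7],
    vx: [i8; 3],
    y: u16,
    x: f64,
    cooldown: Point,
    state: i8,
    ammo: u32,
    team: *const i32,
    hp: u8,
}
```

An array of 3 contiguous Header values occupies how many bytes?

195

Point: 0..1  gid  (1B, 1-aligned); 1..8  -- padding (7B); 8..16  rss  (8B, 8-aligned); 16..18  prio  (2B, 2-aligned); 18..20  -- padding (2B); 20..24  refcount  (4B, 4-aligned); sizeof = 24, alignof = 8
0..14  z  (14B, 1-aligned)
14..17  vx  (3B, 1-aligned)
17..19  y  (2B, 1-aligned)
19..27  x  (8B, 1-aligned)
27..51  cooldown  (24B, 1-aligned)
51..52  state  (1B, 1-aligned)
52..56  ammo  (4B, 1-aligned)
56..64  team  (8B, 1-aligned)
64..65  hp  (1B, 1-aligned)
sizeof = 65, alignof = 1
array of 3: 3 × 65 = 195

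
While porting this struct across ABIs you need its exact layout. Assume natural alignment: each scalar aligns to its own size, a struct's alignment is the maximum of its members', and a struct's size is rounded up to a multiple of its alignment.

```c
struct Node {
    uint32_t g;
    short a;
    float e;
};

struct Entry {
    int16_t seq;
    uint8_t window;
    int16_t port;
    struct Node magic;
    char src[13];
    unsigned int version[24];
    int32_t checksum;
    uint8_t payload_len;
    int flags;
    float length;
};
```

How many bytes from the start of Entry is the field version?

Node: 0..4  g  (4B, 4-aligned); 4..6  a  (2B, 2-aligned); 6..8  -- padding (2B); 8..12  e  (4B, 4-aligned); sizeof = 12, alignof = 4
0..2  seq  (2B, 2-aligned)
2..3  window  (1B, 1-aligned)
3..4  -- padding (1B)
4..6  port  (2B, 2-aligned)
6..8  -- padding (2B)
8..20  magic  (12B, 4-aligned)
20..33  src  (13B, 1-aligned)
33..36  -- padding (3B)
36..132  version  (96B, 4-aligned)

36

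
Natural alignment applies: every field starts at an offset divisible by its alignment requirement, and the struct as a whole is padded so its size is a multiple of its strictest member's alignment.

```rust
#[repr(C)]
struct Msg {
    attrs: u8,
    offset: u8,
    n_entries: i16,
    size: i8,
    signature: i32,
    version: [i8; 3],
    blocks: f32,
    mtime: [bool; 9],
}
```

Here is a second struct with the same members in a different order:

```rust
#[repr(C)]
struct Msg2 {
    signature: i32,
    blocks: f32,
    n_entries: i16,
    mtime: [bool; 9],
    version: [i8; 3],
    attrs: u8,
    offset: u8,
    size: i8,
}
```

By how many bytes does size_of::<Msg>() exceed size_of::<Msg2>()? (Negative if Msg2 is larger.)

4

attrs at 0 (size 1, align 1) → ends 1
offset at 1 (size 1, align 1) → ends 2
n_entries at 2 (size 2, align 2) → ends 4
size at 4 (size 1, align 1) → ends 5
pad 3 to align 4 for signature
signature at 8 (size 4, align 4) → ends 12
version at 12 (size 3, align 1) → ends 15
pad 1 to align 4 for blocks
blocks at 16 (size 4, align 4) → ends 20
mtime at 20 (size 9, align 1) → ends 29
tail pad 3 to reach multiple of 4
total 32 bytes, alignment 4
— Msg2 —
signature at 0 (size 4, align 4) → ends 4
blocks at 4 (size 4, align 4) → ends 8
n_entries at 8 (size 2, align 2) → ends 10
mtime at 10 (size 9, align 1) → ends 19
version at 19 (size 3, align 1) → ends 22
attrs at 22 (size 1, align 1) → ends 23
offset at 23 (size 1, align 1) → ends 24
size at 24 (size 1, align 1) → ends 25
tail pad 3 to reach multiple of 4
total 28 bytes, alignment 4
32 − 28 = 4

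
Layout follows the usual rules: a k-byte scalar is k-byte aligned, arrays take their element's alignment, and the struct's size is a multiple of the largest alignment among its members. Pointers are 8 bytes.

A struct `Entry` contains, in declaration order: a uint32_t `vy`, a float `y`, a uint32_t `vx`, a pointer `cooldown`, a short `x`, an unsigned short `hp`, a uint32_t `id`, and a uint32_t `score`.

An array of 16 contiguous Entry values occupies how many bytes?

640

vy at 0 (size 4, align 4) → ends 4
y at 4 (size 4, align 4) → ends 8
vx at 8 (size 4, align 4) → ends 12
pad 4 to align 8 for cooldown
cooldown at 16 (size 8, align 8) → ends 24
x at 24 (size 2, align 2) → ends 26
hp at 26 (size 2, align 2) → ends 28
id at 28 (size 4, align 4) → ends 32
score at 32 (size 4, align 4) → ends 36
tail pad 4 to reach multiple of 8
total 40 bytes, alignment 8
array of 16: 16 × 40 = 640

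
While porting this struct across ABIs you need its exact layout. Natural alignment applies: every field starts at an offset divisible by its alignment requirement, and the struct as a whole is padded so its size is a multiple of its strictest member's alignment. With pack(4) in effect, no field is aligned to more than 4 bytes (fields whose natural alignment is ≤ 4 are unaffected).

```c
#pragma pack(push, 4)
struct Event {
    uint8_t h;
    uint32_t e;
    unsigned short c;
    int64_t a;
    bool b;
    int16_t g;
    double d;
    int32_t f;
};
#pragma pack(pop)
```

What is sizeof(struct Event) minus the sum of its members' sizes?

h at 0 (size 1, align 1) → ends 1
pad 3 to align 4 for e
e at 4 (size 4, align 4) → ends 8
c at 8 (size 2, align 2) → ends 10
pad 2 to align 4 for a
a at 12 (size 8, align 4) → ends 20
b at 20 (size 1, align 1) → ends 21
pad 1 to align 2 for g
g at 22 (size 2, align 2) → ends 24
d at 24 (size 8, align 4) → ends 32
f at 32 (size 4, align 4) → ends 36
total 36 bytes, alignment 4
data bytes 30, size 36 → padding 6

6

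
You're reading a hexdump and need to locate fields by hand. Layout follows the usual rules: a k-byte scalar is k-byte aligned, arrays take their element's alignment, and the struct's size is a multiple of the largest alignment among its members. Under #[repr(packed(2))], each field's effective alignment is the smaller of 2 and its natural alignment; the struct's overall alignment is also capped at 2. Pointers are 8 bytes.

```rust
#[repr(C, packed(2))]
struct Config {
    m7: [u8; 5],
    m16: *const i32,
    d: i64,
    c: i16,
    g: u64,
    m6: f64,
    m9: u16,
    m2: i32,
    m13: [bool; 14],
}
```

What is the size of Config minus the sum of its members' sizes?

1

0..5  m7  (5B, 1-aligned)
5..6  -- padding (1B)
6..14  m16  (8B, 2-aligned)
14..22  d  (8B, 2-aligned)
22..24  c  (2B, 2-aligned)
24..32  g  (8B, 2-aligned)
32..40  m6  (8B, 2-aligned)
40..42  m9  (2B, 2-aligned)
42..46  m2  (4B, 2-aligned)
46..60  m13  (14B, 1-aligned)
sizeof = 60, alignof = 2
data bytes 59, size 60 → padding 1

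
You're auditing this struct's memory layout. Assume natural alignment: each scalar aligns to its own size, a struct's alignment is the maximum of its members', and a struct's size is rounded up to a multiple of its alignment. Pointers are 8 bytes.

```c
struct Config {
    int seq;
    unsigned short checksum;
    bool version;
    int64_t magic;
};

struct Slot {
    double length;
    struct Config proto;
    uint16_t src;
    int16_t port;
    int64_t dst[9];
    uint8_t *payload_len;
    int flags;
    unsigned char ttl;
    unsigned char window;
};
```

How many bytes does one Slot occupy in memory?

Config: 0..4  seq  (4B, 4-aligned); 4..6  checksum  (2B, 2-aligned); 6..7  version  (1B, 1-aligned); 7..8  -- padding (1B); 8..16  magic  (8B, 8-aligned); sizeof = 16, alignof = 8
0..8  length  (8B, 8-aligned)
8..24  proto  (16B, 8-aligned)
24..26  src  (2B, 2-aligned)
26..28  port  (2B, 2-aligned)
28..32  -- padding (4B)
32..104  dst  (72B, 8-aligned)
104..112  payload_len  (8B, 8-aligned)
112..116  flags  (4B, 4-aligned)
116..117  ttl  (1B, 1-aligned)
117..118  window  (1B, 1-aligned)
118..120  -- tail padding (2B)
sizeof = 120, alignof = 8

120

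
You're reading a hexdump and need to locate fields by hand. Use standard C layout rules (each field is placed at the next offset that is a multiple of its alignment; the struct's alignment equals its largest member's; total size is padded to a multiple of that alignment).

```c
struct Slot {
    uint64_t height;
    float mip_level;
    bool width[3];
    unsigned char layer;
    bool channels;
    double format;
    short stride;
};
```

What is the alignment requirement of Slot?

8

member alignments: height=8, mip_level=4, width=1, layer=1, channels=1, format=8, stride=2
max = 8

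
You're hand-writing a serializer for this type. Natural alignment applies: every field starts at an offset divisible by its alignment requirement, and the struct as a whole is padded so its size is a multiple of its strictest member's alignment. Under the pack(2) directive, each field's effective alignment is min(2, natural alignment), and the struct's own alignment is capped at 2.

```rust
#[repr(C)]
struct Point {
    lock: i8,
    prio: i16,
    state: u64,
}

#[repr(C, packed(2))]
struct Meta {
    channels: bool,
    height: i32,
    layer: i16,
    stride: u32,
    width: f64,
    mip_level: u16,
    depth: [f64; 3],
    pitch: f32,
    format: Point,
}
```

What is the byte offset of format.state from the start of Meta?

Point: @0: lock [1B, align 1] → 1; +1 pad (align 2); @2: prio [2B, align 2] → 4; +4 pad (align 8); @8: state [8B, align 8] → 16; size 16, align 8
@0: channels [1B, align 1] → 1
+1 pad (align 2)
@2: height [4B, align 2] → 6
@6: layer [2B, align 2] → 8
@8: stride [4B, align 2] → 12
@12: width [8B, align 2] → 20
@20: mip_level [2B, align 2] → 22
@22: depth [24B, align 2] → 46
@46: pitch [4B, align 2] → 50
@50: format [16B, align 2] → 66
within Point: state at 8
50 + 8 = 58

58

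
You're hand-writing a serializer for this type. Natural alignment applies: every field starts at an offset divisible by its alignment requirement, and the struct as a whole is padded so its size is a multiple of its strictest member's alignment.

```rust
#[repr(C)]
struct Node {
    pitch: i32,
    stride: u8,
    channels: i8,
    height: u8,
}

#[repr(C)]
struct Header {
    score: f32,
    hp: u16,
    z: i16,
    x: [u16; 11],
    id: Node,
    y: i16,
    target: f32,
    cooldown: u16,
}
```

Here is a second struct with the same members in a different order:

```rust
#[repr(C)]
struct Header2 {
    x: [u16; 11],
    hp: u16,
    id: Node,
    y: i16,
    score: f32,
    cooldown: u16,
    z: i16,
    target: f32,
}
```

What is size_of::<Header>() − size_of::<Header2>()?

Node: 0..4  pitch  (4B, 4-aligned); 4..5  stride  (1B, 1-aligned); 5..6  channels  (1B, 1-aligned); 6..7  height  (1B, 1-aligned); 7..8  -- tail padding (1B); sizeof = 8, alignof = 4
0..4  score  (4B, 4-aligned)
4..6  hp  (2B, 2-aligned)
6..8  z  (2B, 2-aligned)
8..30  x  (22B, 2-aligned)
30..32  -- padding (2B)
32..40  id  (8B, 4-aligned)
40..42  y  (2B, 2-aligned)
42..44  -- padding (2B)
44..48  target  (4B, 4-aligned)
48..50  cooldown  (2B, 2-aligned)
50..52  -- tail padding (2B)
sizeof = 52, alignof = 4
— Header2 —
0..22  x  (22B, 2-aligned)
22..24  hp  (2B, 2-aligned)
24..32  id  (8B, 4-aligned)
32..34  y  (2B, 2-aligned)
34..36  -- padding (2B)
36..40  score  (4B, 4-aligned)
40..42  cooldown  (2B, 2-aligned)
42..44  z  (2B, 2-aligned)
44..48  target  (4B, 4-aligned)
sizeof = 48, alignof = 4
52 − 48 = 4

4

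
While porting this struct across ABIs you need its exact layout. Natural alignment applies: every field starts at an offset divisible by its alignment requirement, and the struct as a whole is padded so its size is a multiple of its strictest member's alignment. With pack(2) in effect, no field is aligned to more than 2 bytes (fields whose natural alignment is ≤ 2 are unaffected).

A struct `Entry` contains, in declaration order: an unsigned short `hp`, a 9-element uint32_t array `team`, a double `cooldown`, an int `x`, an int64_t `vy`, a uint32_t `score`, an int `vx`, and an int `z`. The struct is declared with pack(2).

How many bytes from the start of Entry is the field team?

hp at 0 (size 2, align 2) → ends 2
team at 2 (size 36, align 2) → ends 38

2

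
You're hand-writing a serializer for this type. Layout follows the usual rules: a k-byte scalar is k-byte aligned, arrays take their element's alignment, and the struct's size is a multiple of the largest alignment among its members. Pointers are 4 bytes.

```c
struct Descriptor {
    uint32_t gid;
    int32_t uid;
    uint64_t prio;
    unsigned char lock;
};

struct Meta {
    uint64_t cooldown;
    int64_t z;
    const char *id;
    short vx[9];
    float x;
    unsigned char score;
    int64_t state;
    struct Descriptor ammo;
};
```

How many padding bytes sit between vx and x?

2

Descriptor: @0: gid [4B, align 4] → 4; @4: uid [4B, align 4] → 8; @8: prio [8B, align 8] → 16; @16: lock [1B, align 1] → 17; +7 tail pad (align 8); size 24, align 8
@0: cooldown [8B, align 8] → 8
@8: z [8B, align 8] → 16
@16: id [4B, align 4] → 20
@20: vx [18B, align 2] → 38
+2 pad (align 4)
@40: x [4B, align 4] → 44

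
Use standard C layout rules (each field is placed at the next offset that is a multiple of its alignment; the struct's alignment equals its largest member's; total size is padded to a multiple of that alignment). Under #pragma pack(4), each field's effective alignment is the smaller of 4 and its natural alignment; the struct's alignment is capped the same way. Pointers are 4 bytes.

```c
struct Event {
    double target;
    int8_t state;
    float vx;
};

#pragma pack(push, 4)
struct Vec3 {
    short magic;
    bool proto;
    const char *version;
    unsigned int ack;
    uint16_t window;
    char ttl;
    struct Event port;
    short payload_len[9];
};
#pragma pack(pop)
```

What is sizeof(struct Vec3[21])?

Event: target at 0 (size 8, align 8) → ends 8; state at 8 (size 1, align 1) → ends 9; pad 3 to align 4 for vx; vx at 12 (size 4, align 4) → ends 16; total 16 bytes, alignment 8
magic at 0 (size 2, align 2) → ends 2
proto at 2 (size 1, align 1) → ends 3
pad 1 to align 4 for version
version at 4 (size 4, align 4) → ends 8
ack at 8 (size 4, align 4) → ends 12
window at 12 (size 2, align 2) → ends 14
ttl at 14 (size 1, align 1) → ends 15
pad 1 to align 4 for port
port at 16 (size 16, align 4) → ends 32
payload_len at 32 (size 18, align 2) → ends 50
tail pad 2 to reach multiple of 4
total 52 bytes, alignment 4
array of 21: 21 × 52 = 1092

1092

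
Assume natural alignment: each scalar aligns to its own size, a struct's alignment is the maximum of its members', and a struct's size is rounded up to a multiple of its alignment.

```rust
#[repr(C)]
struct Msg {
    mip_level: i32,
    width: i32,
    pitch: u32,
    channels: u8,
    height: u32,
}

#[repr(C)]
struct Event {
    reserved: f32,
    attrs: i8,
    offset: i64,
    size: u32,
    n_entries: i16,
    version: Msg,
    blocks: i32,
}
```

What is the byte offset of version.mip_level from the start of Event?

24

Msg: mip_level at 0 (size 4, align 4) → ends 4; width at 4 (size 4, align 4) → ends 8; pitch at 8 (size 4, align 4) → ends 12; channels at 12 (size 1, align 1) → ends 13; pad 3 to align 4 for height; height at 16 (size 4, align 4) → ends 20; total 20 bytes, alignment 4
reserved at 0 (size 4, align 4) → ends 4
attrs at 4 (size 1, align 1) → ends 5
pad 3 to align 8 for offset
offset at 8 (size 8, align 8) → ends 16
size at 16 (size 4, align 4) → ends 20
n_entries at 20 (size 2, align 2) → ends 22
pad 2 to align 4 for version
version at 24 (size 20, align 4) → ends 44
within Msg: mip_level at 0
24 + 0 = 24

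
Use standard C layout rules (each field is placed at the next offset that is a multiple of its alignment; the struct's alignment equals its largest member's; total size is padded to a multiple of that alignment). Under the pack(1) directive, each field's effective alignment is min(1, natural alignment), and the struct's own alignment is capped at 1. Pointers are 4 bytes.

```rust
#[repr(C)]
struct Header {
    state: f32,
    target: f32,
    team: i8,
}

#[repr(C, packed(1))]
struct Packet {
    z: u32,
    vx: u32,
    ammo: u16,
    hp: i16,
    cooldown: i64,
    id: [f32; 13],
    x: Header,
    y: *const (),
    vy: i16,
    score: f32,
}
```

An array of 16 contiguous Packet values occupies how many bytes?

Header: state at 0 (size 4, align 4) → ends 4; target at 4 (size 4, align 4) → ends 8; team at 8 (size 1, align 1) → ends 9; tail pad 3 to reach multiple of 4; total 12 bytes, alignment 4
z at 0 (size 4, align 1) → ends 4
vx at 4 (size 4, align 1) → ends 8
ammo at 8 (size 2, align 1) → ends 10
hp at 10 (size 2, align 1) → ends 12
cooldown at 12 (size 8, align 1) → ends 20
id at 20 (size 52, align 1) → ends 72
x at 72 (size 12, align 1) → ends 84
y at 84 (size 4, align 1) → ends 88
vy at 88 (size 2, align 1) → ends 90
score at 90 (size 4, align 1) → ends 94
total 94 bytes, alignment 1
array of 16: 16 × 94 = 1504

1504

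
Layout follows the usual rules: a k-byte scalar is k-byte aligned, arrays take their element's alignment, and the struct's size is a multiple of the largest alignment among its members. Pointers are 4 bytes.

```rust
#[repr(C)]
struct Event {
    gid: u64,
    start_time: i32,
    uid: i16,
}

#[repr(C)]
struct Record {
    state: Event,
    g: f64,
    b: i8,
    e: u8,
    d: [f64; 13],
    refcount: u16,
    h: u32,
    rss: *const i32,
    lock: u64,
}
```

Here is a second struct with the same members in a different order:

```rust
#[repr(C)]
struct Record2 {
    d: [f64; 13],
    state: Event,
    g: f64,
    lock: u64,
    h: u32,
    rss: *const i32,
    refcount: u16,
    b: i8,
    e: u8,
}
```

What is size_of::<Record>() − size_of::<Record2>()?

Event: gid at 0 (size 8, align 8) → ends 8; start_time at 8 (size 4, align 4) → ends 12; uid at 12 (size 2, align 2) → ends 14; tail pad 2 to reach multiple of 8; total 16 bytes, alignment 8
state at 0 (size 16, align 8) → ends 16
g at 16 (size 8, align 8) → ends 24
b at 24 (size 1, align 1) → ends 25
e at 25 (size 1, align 1) → ends 26
pad 6 to align 8 for d
d at 32 (size 104, align 8) → ends 136
refcount at 136 (size 2, align 2) → ends 138
pad 2 to align 4 for h
h at 140 (size 4, align 4) → ends 144
rss at 144 (size 4, align 4) → ends 148
pad 4 to align 8 for lock
lock at 152 (size 8, align 8) → ends 160
total 160 bytes, alignment 8
— Record2 —
d at 0 (size 104, align 8) → ends 104
state at 104 (size 16, align 8) → ends 120
g at 120 (size 8, align 8) → ends 128
lock at 128 (size 8, align 8) → ends 136
h at 136 (size 4, align 4) → ends 140
rss at 140 (size 4, align 4) → ends 144
refcount at 144 (size 2, align 2) → ends 146
b at 146 (size 1, align 1) → ends 147
e at 147 (size 1, align 1) → ends 148
tail pad 4 to reach multiple of 8
total 152 bytes, alignment 8
160 − 152 = 8

8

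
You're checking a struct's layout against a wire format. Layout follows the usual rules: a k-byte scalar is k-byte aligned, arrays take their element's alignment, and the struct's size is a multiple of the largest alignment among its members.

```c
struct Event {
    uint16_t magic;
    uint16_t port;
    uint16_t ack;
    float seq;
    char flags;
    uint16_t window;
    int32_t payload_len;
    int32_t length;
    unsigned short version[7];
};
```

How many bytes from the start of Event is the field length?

magic at 0 (size 2, align 2) → ends 2
port at 2 (size 2, align 2) → ends 4
ack at 4 (size 2, align 2) → ends 6
pad 2 to align 4 for seq
seq at 8 (size 4, align 4) → ends 12
flags at 12 (size 1, align 1) → ends 13
pad 1 to align 2 for window
window at 14 (size 2, align 2) → ends 16
payload_len at 16 (size 4, align 4) → ends 20
length at 20 (size 4, align 4) → ends 24

20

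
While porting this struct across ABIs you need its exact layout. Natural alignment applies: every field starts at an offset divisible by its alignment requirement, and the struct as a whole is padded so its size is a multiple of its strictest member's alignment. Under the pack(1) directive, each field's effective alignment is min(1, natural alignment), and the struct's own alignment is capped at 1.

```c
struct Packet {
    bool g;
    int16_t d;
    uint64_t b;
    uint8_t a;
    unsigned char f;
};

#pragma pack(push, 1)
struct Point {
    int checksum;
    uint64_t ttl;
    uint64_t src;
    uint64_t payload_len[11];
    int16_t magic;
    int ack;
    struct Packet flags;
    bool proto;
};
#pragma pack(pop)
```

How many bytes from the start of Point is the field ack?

Packet: g at 0 (size 1, align 1) → ends 1; pad 1 to align 2 for d; d at 2 (size 2, align 2) → ends 4; pad 4 to align 8 for b; b at 8 (size 8, align 8) → ends 16; a at 16 (size 1, align 1) → ends 17; f at 17 (size 1, align 1) → ends 18; tail pad 6 to reach multiple of 8; total 24 bytes, alignment 8
checksum at 0 (size 4, align 1) → ends 4
ttl at 4 (size 8, align 1) → ends 12
src at 12 (size 8, align 1) → ends 20
payload_len at 20 (size 88, align 1) → ends 108
magic at 108 (size 2, align 1) → ends 110
ack at 110 (size 4, align 1) → ends 114

110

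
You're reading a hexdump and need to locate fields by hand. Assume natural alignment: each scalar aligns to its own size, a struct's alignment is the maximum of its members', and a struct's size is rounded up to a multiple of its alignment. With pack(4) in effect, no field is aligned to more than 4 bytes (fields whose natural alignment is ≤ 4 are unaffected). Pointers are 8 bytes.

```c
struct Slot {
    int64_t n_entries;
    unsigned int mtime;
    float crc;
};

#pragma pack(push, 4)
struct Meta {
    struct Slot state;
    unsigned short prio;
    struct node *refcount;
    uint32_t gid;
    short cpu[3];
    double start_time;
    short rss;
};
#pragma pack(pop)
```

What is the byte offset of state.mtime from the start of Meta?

8

Slot: n_entries at 0 (size 8, align 8) → ends 8; mtime at 8 (size 4, align 4) → ends 12; crc at 12 (size 4, align 4) → ends 16; total 16 bytes, alignment 8
state at 0 (size 16, align 4) → ends 16
within Slot: mtime at 8
0 + 8 = 8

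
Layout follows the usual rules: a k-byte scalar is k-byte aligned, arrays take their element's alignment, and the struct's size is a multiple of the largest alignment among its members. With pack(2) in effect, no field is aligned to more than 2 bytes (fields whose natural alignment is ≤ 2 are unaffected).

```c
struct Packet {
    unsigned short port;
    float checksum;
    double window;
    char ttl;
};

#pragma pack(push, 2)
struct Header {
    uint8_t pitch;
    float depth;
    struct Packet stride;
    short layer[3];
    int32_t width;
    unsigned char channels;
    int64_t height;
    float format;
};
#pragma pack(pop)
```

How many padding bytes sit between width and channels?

Packet: port at 0 (size 2, align 2) → ends 2; pad 2 to align 4 for checksum; checksum at 4 (size 4, align 4) → ends 8; window at 8 (size 8, align 8) → ends 16; ttl at 16 (size 1, align 1) → ends 17; tail pad 7 to reach multiple of 8; total 24 bytes, alignment 8
pitch at 0 (size 1, align 1) → ends 1
pad 1 to align 2 for depth
depth at 2 (size 4, align 2) → ends 6
stride at 6 (size 24, align 2) → ends 30
layer at 30 (size 6, align 2) → ends 36
width at 36 (size 4, align 2) → ends 40
channels at 40 (size 1, align 1) → ends 41

0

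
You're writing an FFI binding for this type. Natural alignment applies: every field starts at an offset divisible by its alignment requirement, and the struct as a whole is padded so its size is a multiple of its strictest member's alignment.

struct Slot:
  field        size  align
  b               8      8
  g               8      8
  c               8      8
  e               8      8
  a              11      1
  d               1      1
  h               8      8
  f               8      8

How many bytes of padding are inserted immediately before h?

0..8  b  (8B, 8-aligned)
8..16  g  (8B, 8-aligned)
16..24  c  (8B, 8-aligned)
24..32  e  (8B, 8-aligned)
32..43  a  (11B, 1-aligned)
43..44  d  (1B, 1-aligned)
44..48  -- padding (4B)
48..56  h  (8B, 8-aligned)

4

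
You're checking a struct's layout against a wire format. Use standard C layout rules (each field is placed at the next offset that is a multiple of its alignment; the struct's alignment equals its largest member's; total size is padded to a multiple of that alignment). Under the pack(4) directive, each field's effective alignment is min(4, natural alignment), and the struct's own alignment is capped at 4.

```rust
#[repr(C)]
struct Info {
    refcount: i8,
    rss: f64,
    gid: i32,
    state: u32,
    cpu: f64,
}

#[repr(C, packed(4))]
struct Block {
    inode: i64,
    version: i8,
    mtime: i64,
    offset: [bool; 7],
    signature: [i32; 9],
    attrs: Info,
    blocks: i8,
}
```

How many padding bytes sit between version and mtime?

3

Info: refcount at 0 (size 1, align 1) → ends 1; pad 7 to align 8 for rss; rss at 8 (size 8, align 8) → ends 16; gid at 16 (size 4, align 4) → ends 20; state at 20 (size 4, align 4) → ends 24; cpu at 24 (size 8, align 8) → ends 32; total 32 bytes, alignment 8
inode at 0 (size 8, align 4) → ends 8
version at 8 (size 1, align 1) → ends 9
pad 3 to align 4 for mtime
mtime at 12 (size 8, align 4) → ends 20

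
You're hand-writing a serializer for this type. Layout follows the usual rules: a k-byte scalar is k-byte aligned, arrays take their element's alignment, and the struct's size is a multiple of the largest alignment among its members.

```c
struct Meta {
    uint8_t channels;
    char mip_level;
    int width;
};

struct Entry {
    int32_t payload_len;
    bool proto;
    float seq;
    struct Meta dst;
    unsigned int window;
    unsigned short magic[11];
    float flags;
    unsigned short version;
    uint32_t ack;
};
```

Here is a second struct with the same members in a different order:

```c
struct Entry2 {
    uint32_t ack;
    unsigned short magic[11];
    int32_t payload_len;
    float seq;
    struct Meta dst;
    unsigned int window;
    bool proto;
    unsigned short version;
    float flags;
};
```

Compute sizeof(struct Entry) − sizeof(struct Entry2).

4

Meta: channels at 0 (size 1, align 1) → ends 1; mip_level at 1 (size 1, align 1) → ends 2; pad 2 to align 4 for width; width at 4 (size 4, align 4) → ends 8; total 8 bytes, alignment 4
payload_len at 0 (size 4, align 4) → ends 4
proto at 4 (size 1, align 1) → ends 5
pad 3 to align 4 for seq
seq at 8 (size 4, align 4) → ends 12
dst at 12 (size 8, align 4) → ends 20
window at 20 (size 4, align 4) → ends 24
magic at 24 (size 22, align 2) → ends 46
pad 2 to align 4 for flags
flags at 48 (size 4, align 4) → ends 52
version at 52 (size 2, align 2) → ends 54
pad 2 to align 4 for ack
ack at 56 (size 4, align 4) → ends 60
total 60 bytes, alignment 4
— Entry2 —
ack at 0 (size 4, align 4) → ends 4
magic at 4 (size 22, align 2) → ends 26
pad 2 to align 4 for payload_len
payload_len at 28 (size 4, align 4) → ends 32
seq at 32 (size 4, align 4) → ends 36
dst at 36 (size 8, align 4) → ends 44
window at 44 (size 4, align 4) → ends 48
proto at 48 (size 1, align 1) → ends 49
pad 1 to align 2 for version
version at 50 (size 2, align 2) → ends 52
flags at 52 (size 4, align 4) → ends 56
total 56 bytes, alignment 4
60 − 56 = 4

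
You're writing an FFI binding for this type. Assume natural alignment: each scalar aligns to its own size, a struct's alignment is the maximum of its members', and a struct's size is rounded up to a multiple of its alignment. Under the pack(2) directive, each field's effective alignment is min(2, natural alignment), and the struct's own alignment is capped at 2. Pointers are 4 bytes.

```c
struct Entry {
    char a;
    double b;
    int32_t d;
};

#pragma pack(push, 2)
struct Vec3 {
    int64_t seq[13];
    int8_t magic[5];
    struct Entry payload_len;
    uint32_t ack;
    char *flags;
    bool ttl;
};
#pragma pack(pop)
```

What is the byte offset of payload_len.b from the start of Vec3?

118

Entry: 0..1  a  (1B, 1-aligned); 1..8  -- padding (7B); 8..16  b  (8B, 8-aligned); 16..20  d  (4B, 4-aligned); 20..24  -- tail padding (4B); sizeof = 24, alignof = 8
0..104  seq  (104B, 2-aligned)
104..109  magic  (5B, 1-aligned)
109..110  -- padding (1B)
110..134  payload_len  (24B, 2-aligned)
within Entry: b at 8
110 + 8 = 118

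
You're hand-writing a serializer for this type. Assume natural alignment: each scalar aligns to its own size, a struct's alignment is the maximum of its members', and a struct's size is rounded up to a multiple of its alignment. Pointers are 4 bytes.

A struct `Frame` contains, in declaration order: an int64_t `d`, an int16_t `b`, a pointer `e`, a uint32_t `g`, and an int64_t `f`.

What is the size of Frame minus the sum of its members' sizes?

6

0..8  d  (8B, 8-aligned)
8..10  b  (2B, 2-aligned)
10..12  -- padding (2B)
12..16  e  (4B, 4-aligned)
16..20  g  (4B, 4-aligned)
20..24  -- padding (4B)
24..32  f  (8B, 8-aligned)
sizeof = 32, alignof = 8
data bytes 26, size 32 → padding 6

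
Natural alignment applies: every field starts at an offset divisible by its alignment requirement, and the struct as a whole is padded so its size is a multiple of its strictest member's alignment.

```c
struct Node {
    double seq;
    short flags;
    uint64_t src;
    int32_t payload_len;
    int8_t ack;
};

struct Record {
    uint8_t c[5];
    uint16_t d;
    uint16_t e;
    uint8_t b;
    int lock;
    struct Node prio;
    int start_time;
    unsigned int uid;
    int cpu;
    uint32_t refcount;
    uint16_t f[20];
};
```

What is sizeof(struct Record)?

104 bytes

Node: seq at 0 (size 8, align 8) → ends 8; flags at 8 (size 2, align 2) → ends 10; pad 6 to align 8 for src; src at 16 (size 8, align 8) → ends 24; payload_len at 24 (size 4, align 4) → ends 28; ack at 28 (size 1, align 1) → ends 29; tail pad 3 to reach multiple of 8; total 32 bytes, alignment 8
c at 0 (size 5, align 1) → ends 5
pad 1 to align 2 for d
d at 6 (size 2, align 2) → ends 8
e at 8 (size 2, align 2) → ends 10
b at 10 (size 1, align 1) → ends 11
pad 1 to align 4 for lock
lock at 12 (size 4, align 4) → ends 16
prio at 16 (size 32, align 8) → ends 48
start_time at 48 (size 4, align 4) → ends 52
uid at 52 (size 4, align 4) → ends 56
cpu at 56 (size 4, align 4) → ends 60
refcount at 60 (size 4, align 4) → ends 64
f at 64 (size 40, align 2) → ends 104
total 104 bytes, alignment 8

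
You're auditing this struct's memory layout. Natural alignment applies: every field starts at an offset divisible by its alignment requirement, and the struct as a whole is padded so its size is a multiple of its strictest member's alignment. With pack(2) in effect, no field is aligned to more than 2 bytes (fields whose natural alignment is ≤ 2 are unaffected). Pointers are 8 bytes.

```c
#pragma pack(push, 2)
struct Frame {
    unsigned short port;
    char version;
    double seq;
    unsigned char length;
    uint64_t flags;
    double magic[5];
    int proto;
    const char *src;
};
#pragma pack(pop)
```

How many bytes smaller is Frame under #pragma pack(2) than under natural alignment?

natural layout:
  0..2  port  (2B, 2-aligned)
  2..3  version  (1B, 1-aligned)
  3..8  -- padding (5B)
  8..16  seq  (8B, 8-aligned)
  16..17  length  (1B, 1-aligned)
  17..24  -- padding (7B)
  24..32  flags  (8B, 8-aligned)
  32..72  magic  (40B, 8-aligned)
  72..76  proto  (4B, 4-aligned)
  76..80  -- padding (4B)
  80..88  src  (8B, 8-aligned)
  sizeof = 88, alignof = 8
packed(2) layout:
  0..2  port  (2B, 2-aligned)
  2..3  version  (1B, 1-aligned)
  3..4  -- padding (1B)
  4..12  seq  (8B, 2-aligned)
  12..13  length  (1B, 1-aligned)
  13..14  -- padding (1B)
  14..22  flags  (8B, 2-aligned)
  22..62  magic  (40B, 2-aligned)
  62..66  proto  (4B, 2-aligned)
  66..74  src  (8B, 2-aligned)
  sizeof = 74, alignof = 2
88 − 74 = 14

14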